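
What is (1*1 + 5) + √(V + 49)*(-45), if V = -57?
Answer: 6 - 90*I*√2 ≈ 6.0 - 127.28*I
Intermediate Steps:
(1*1 + 5) + √(V + 49)*(-45) = (1*1 + 5) + √(-57 + 49)*(-45) = (1 + 5) + √(-8)*(-45) = 6 + (2*I*√2)*(-45) = 6 - 90*I*√2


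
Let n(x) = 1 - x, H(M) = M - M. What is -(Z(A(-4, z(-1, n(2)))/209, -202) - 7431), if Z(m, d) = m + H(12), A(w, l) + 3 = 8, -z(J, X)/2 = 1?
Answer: 1553074/209 ≈ 7431.0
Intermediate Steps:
H(M) = 0
z(J, X) = -2 (z(J, X) = -2*1 = -2)
A(w, l) = 5 (A(w, l) = -3 + 8 = 5)
Z(m, d) = m (Z(m, d) = m + 0 = m)
-(Z(A(-4, z(-1, n(2)))/209, -202) - 7431) = -(5/209 - 7431) = -1*(-1553074/209) = 1553074/209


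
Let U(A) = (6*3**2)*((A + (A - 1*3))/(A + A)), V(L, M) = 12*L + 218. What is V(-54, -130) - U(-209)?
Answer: -101237/209 ≈ -484.39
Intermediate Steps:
V(L, M) = 218 + 12*L
U(A) = 27*(-3 + 2*A)/A (U(A) = (6*9)*((A + (A - 3))/((2*A))) = 54*((A + (-3 + A))*(1/(2*A))) = 54*((-3 + 2*A)*(1/(2*A))) = 54*((-3 + 2*A)/(2*A)) = 27*(-3 + 2*A)/A)
V(-54, -130) - U(-209) = (218 + 12*(-54)) - (54 - 81/(-209)) = (218 - 648) - (54 - 81*(-1/209)) = -430 - (54 + 81/209) = -430 - 1*11367/209 = -430 - 11367/209 = -101237/209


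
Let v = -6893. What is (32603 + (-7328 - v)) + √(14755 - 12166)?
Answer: 32168 + √2589 ≈ 32219.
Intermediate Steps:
(32603 + (-7328 - v)) + √(14755 - 12166) = (32603 + (-7328 - 1*(-6893))) + √(14755 - 12166) = (32603 + (-7328 + 6893)) + √2589 = (32603 - 435) + √2589 = 32168 + √2589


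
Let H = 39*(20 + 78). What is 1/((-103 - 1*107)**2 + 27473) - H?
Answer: -273552005/71573 ≈ -3822.0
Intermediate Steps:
H = 3822 (H = 39*98 = 3822)
1/((-103 - 1*107)**2 + 27473) - H = 1/((-103 - 1*107)**2 + 27473) - 1*3822 = 1/((-103 - 107)**2 + 27473) - 3822 = 1/((-210)**2 + 27473) - 3822 = 1/(44100 + 27473) - 3822 = 1/71573 - 3822 = -273552005/71573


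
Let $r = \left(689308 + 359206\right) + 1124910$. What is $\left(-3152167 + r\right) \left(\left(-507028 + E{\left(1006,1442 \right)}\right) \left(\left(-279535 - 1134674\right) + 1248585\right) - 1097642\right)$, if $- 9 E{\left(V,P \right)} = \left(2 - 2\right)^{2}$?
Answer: $-82189853214257690$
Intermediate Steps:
$r = 2173424$ ($r = 1048514 + 1124910 = 2173424$)
$E{\left(V,P \right)} = 0$ ($E{\left(V,P \right)} = - \frac{\left(2 - 2\right)^{2}}{9} = - \frac{0^{2}}{9} = \left(- \frac{1}{9}\right) 0 = 0$)
$\left(-3152167 + r\right) \left(\left(-507028 + E{\left(1006,1442 \right)}\right) \left(\left(-279535 - 1134674\right) + 1248585\right) - 1097642\right) = \left(-3152167 + 2173424\right) \left(\left(-507028 + 0\right) \left(\left(-279535 - 1134674\right) + 1248585\right) - 1097642\right) = - 978743 \left(- 507028 \left(\left(-279535 - 1134674\right) + 1248585\right) - 1097642\right) = - 978743 \left(- 507028 \left(-1414209 + 1248585\right) - 1097642\right) = - 978743 \left(\left(-507028\right) \left(-165624\right) - 1097642\right) = - 978743 \left(83976005472 - 1097642\right) = \left(-978743\right) 83974907830 = -82189853214257690$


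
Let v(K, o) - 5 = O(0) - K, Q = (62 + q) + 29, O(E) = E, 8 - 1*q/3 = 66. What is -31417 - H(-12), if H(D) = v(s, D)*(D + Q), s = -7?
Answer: -30277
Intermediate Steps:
q = -174 (q = 24 - 3*66 = 24 - 198 = -174)
Q = -83 (Q = (62 - 174) + 29 = -112 + 29 = -83)
v(K, o) = 5 - K (v(K, o) = 5 + (0 - K) = 5 - K)
H(D) = -996 + 12*D (H(D) = (5 - 1*(-7))*(D - 83) = (5 + 7)*(-83 + D) = 12*(-83 + D) = -996 + 12*D)
-31417 - H(-12) = -31417 - (-996 + 12*(-12)) = -31417 - (-996 - 144) = -31417 - 1*(-1140) = -31417 + 1140 = -30277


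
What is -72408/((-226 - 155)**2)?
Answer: -24136/48387 ≈ -0.49881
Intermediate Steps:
-72408/((-226 - 155)**2) = -72408/((-381)**2) = -72408/145161 = -1*24136/48387 = -24136/48387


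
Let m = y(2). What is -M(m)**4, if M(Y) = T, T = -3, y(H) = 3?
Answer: -81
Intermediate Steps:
m = 3
M(Y) = -3
-M(m)**4 = -1*(-3)**4 = -1*81 = -81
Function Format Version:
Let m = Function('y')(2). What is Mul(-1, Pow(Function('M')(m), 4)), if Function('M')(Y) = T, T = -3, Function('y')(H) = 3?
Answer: -81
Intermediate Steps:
m = 3
Function('M')(Y) = -3
Mul(-1, Pow(Function('M')(m), 4)) = Mul(-1, Pow(-3, 4)) = Mul(-1, 81) = -81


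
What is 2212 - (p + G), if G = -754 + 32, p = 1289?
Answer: 1645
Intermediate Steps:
G = -722
2212 - (p + G) = 2212 - (1289 - 722) = 2212 - 1*567 = 2212 - 567 = 1645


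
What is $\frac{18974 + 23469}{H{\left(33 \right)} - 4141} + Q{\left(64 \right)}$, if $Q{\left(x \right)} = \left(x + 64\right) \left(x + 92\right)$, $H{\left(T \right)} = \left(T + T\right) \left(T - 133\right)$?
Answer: $\frac{214433845}{10741} \approx 19964.0$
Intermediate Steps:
$H{\left(T \right)} = 2 T \left(-133 + T\right)$
$Q{\left(x \right)} = \left(64 + x\right) \left(92 + x\right)$
$\frac{18974 + 23469}{H{\left(33 \right)} - 4141} + Q{\left(64 \right)} = \frac{18974 + 23469}{2 \cdot 33 \left(-133 + 33\right) - 4141} + \left(5888 + 64^{2} + 156 \cdot 64\right) = \frac{42443}{2 \cdot 33 \left(-100\right) - 4141} + \left(5888 + 4096 + 9984\right) = \frac{42443}{-6600 - 4141} + 19968 = \frac{42443}{-10741} + 19968 = 42443 \left(- \frac{1}{10741}\right) + 19968 = - \frac{42443}{10741} + 19968 = \frac{214433845}{10741}$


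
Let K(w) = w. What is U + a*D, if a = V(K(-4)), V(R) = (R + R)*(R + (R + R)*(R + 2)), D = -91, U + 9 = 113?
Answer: 8840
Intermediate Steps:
U = 104 (U = -9 + 113 = 104)
V(R) = 2*R*(R + 2*R*(2 + R)) (V(R) = (2*R)*(R + (2*R)*(2 + R)) = (2*R)*(R + 2*R*(2 + R)) = 2*R*(R + 2*R*(2 + R)))
a = -96 (a = (-4)²*(10 + 4*(-4)) = 16*(10 - 16) = 16*(-6) = -96)
U + a*D = 104 - 96*(-91) = 104 + 8736 = 8840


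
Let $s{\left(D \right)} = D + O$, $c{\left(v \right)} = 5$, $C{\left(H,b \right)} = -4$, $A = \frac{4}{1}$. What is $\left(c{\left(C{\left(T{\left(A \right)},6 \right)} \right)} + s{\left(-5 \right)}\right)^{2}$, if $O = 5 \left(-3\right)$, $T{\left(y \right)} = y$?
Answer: $225$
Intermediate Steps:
$A = 4$ ($A = 4 \cdot 1 = 4$)
$O = -15$
$s{\left(D \right)} = -15 + D$ ($s{\left(D \right)} = D - 15 = -15 + D$)
$\left(c{\left(C{\left(T{\left(A \right)},6 \right)} \right)} + s{\left(-5 \right)}\right)^{2} = \left(5 - 20\right)^{2} = \left(-15\right)^{2} = 225$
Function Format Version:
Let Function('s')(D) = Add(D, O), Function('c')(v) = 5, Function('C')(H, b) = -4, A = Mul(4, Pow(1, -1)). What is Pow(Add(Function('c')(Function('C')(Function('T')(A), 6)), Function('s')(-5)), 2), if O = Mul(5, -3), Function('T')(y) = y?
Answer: 225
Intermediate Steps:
A = 4 (A = Mul(4, 1) = 4)
O = -15
Function('s')(D) = Add(-15, D) (Function('s')(D) = Add(D, -15) = Add(-15, D))
Pow(Add(Function('c')(Function('C')(Function('T')(A), 6)), Function('s')(-5)), 2) = Pow(Add(5, Add(-15, -5)), 2) = Pow(Add(5, -20), 2) = Pow(-15, 2) = 225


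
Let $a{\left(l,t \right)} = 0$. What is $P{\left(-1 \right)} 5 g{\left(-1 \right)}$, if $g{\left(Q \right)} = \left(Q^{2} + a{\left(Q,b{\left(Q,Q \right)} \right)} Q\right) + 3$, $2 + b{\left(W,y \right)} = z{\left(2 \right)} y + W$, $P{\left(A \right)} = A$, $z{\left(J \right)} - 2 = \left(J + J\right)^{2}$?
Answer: $-20$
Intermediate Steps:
$z{\left(J \right)} = 2 + 4 J^{2}$ ($z{\left(J \right)} = 2 + \left(J + J\right)^{2} = 2 + \left(2 J\right)^{2} = 2 + 4 J^{2}$)
$b{\left(W,y \right)} = -2 + W + 18 y$ ($b{\left(W,y \right)} = -2 + \left(\left(2 + 4 \cdot 2^{2}\right) y + W\right) = -2 + \left(\left(2 + 4 \cdot 4\right) y + W\right) = -2 + \left(\left(2 + 16\right) y + W\right) = -2 + \left(18 y + W\right) = -2 + \left(W + 18 y\right) = -2 + W + 18 y$)
$g{\left(Q \right)} = 3 + Q^{2}$ ($g{\left(Q \right)} = \left(Q^{2} + 0 Q\right) + 3 = \left(Q^{2} + 0\right) + 3 = Q^{2} + 3 = 3 + Q^{2}$)
$P{\left(-1 \right)} 5 g{\left(-1 \right)} = \left(-1\right) 5 \left(3 + \left(-1\right)^{2}\right) = - 5 \left(3 + 1\right) = \left(-5\right) 4 = -20$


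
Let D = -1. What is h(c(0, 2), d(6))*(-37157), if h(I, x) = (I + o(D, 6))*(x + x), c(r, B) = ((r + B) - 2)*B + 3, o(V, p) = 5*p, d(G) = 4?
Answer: -9809448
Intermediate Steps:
c(r, B) = 3 + B*(-2 + B + r) (c(r, B) = ((B + r) - 2)*B + 3 = (-2 + B + r)*B + 3 = B*(-2 + B + r) + 3 = 3 + B*(-2 + B + r))
h(I, x) = 2*x*(30 + I) (h(I, x) = (I + 5*6)*(x + x) = (I + 30)*(2*x) = (30 + I)*(2*x) = 2*x*(30 + I))
h(c(0, 2), d(6))*(-37157) = (2*4*(30 + (3 + 2**2 - 2*2 + 2*0)))*(-37157) = (2*4*(30 + (3 + 4 - 4 + 0)))*(-37157) = (2*4*(30 + 3))*(-37157) = (2*4*33)*(-37157) = 264*(-37157) = -9809448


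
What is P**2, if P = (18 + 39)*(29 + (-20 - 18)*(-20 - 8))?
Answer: 3881414601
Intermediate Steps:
P = 62301 (P = 57*(29 - 38*(-28)) = 57*(29 + 1064) = 57*1093 = 62301)
P**2 = 62301**2 = 3881414601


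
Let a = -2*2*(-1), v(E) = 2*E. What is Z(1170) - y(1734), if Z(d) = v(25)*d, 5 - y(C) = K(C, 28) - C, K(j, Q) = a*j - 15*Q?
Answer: 63277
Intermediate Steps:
a = 4 (a = -4*(-1) = 4)
K(j, Q) = -15*Q + 4*j (K(j, Q) = 4*j - 15*Q = -15*Q + 4*j)
y(C) = 425 - 3*C (y(C) = 5 - ((-15*28 + 4*C) - C) = 5 - ((-420 + 4*C) - C) = 5 - (-420 + 3*C) = 5 + (420 - 3*C) = 425 - 3*C)
Z(d) = 50*d (Z(d) = (2*25)*d = 50*d)
Z(1170) - y(1734) = 50*1170 - (425 - 3*1734) = 58500 - (425 - 5202) = 58500 - 1*(-4777) = 58500 + 4777 = 63277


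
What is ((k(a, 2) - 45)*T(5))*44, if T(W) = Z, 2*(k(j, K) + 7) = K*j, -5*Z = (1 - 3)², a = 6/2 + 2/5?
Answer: 42768/25 ≈ 1710.7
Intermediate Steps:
a = 17/5 (a = 6*(½) + 2*(⅕) = 3 + ⅖ = 17/5 ≈ 3.4000)
Z = -⅘ (Z = -(1 - 3)²/5 = -⅕*(-2)² = -⅕*4 = -⅘ ≈ -0.80000)
k(j, K) = -7 + K*j/2 (k(j, K) = -7 + (K*j)/2 = -7 + K*j/2)
T(W) = -⅘
((k(a, 2) - 45)*T(5))*44 = (((-7 + (½)*2*(17/5)) - 45)*(-⅘))*44 = (((-7 + 17/5) - 45)*(-⅘))*44 = ((-18/5 - 45)*(-⅘))*44 = -243/5*(-⅘)*44 = (972/25)*44 = 42768/25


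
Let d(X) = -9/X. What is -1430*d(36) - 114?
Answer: 487/2 ≈ 243.50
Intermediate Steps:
-1430*d(36) - 114 = -(-12870)/36 - 114 = -1430*(-1/4) - 114 = 715/2 - 114 = 487/2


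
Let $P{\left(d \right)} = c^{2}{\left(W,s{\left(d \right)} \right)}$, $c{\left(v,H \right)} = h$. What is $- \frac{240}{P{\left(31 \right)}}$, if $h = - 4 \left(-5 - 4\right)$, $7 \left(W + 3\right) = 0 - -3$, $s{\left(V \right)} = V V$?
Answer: $- \frac{5}{27} \approx -0.18519$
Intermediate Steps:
$s{\left(V \right)} = V^{2}$
$W = - \frac{18}{7}$ ($W = -3 + \frac{0 - -3}{7} = -3 + \frac{0 + 3}{7} = -3 + \frac{1}{7} \cdot 3 = -3 + \frac{3}{7} = - \frac{18}{7} \approx -2.5714$)
$h = 36$ ($h = \left(-4\right) \left(-9\right) = 36$)
$c{\left(v,H \right)} = 36$
$P{\left(d \right)} = 1296$ ($P{\left(d \right)} = 36^{2} = 1296$)
$- \frac{240}{P{\left(31 \right)}} = - \frac{240}{1296} = \left(-240\right) \frac{1}{1296} = - \frac{5}{27}$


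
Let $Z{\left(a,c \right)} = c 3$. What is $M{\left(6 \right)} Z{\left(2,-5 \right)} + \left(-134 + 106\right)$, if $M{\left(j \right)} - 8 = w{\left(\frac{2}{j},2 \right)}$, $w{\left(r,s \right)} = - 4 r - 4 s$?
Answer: $-8$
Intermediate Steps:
$Z{\left(a,c \right)} = 3 c$
$M{\left(j \right)} = - \frac{8}{j}$ ($M{\left(j \right)} = 8 - \left(8 + 4 \frac{2}{j}\right) = 8 - \left(8 + \frac{8}{j}\right) = - \frac{8}{j}$)
$M{\left(6 \right)} Z{\left(2,-5 \right)} + \left(-134 + 106\right) = - \frac{8}{6} \cdot 3 \left(-5\right) + \left(-134 + 106\right) = \left(-8\right) \frac{1}{6} \left(-15\right) - 28 = \left(- \frac{4}{3}\right) \left(-15\right) - 28 = 20 - 28 = -8$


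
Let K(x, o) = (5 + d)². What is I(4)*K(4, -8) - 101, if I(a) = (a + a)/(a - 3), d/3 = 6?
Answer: 4131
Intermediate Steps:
d = 18 (d = 3*6 = 18)
K(x, o) = 529 (K(x, o) = (5 + 18)² = 23² = 529)
I(a) = 2*a/(-3 + a) (I(a) = (2*a)/(-3 + a) = 2*a/(-3 + a))
I(4)*K(4, -8) - 101 = (2*4/(-3 + 4))*529 - 101 = (2*4/1)*529 - 101 = (2*4*1)*529 - 101 = 8*529 - 101 = 4232 - 101 = 4131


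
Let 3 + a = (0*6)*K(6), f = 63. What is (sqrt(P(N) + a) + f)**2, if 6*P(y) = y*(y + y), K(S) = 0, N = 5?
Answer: 11923/3 + 168*sqrt(3) ≈ 4265.3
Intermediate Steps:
P(y) = y**2/3 (P(y) = (y*(y + y))/6 = (y*(2*y))/6 = (2*y**2)/6 = y**2/3)
a = -3 (a = -3 + (0*6)*0 = -3 + 0*0 = -3 + 0 = -3)
(sqrt(P(N) + a) + f)**2 = (sqrt((1/3)*5**2 - 3) + 63)**2 = (sqrt((1/3)*25 - 3) + 63)**2 = (sqrt(25/3 - 3) + 63)**2 = (sqrt(16/3) + 63)**2 = (4*sqrt(3)/3 + 63)**2 = (63 + 4*sqrt(3)/3)**2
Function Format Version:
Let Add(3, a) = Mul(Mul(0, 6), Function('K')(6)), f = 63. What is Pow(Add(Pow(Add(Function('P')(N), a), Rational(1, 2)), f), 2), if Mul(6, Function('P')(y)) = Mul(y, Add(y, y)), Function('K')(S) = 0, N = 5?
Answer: Add(Rational(11923, 3), Mul(168, Pow(3, Rational(1, 2)))) ≈ 4265.3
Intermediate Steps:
Function('P')(y) = Mul(Rational(1, 3), Pow(y, 2)) (Function('P')(y) = Mul(Rational(1, 6), Mul(y, Add(y, y))) = Mul(Rational(1, 6), Mul(y, Mul(2, y))) = Mul(Rational(1, 6), Mul(2, Pow(y, 2))) = Mul(Rational(1, 3), Pow(y, 2)))
a = -3 (a = Add(-3, Mul(Mul(0, 6), 0)) = Add(-3, Mul(0, 0)) = Add(-3, 0) = -3)
Pow(Add(Pow(Add(Function('P')(N), a), Rational(1, 2)), f), 2) = Pow(Add(Pow(Add(Mul(Rational(1, 3), Pow(5, 2)), -3), Rational(1, 2)), 63), 2) = Pow(Add(Pow(Add(Mul(Rational(1, 3), 25), -3), Rational(1, 2)), 63), 2) = Pow(Add(Pow(Add(Rational(25, 3), -3), Rational(1, 2)), 63), 2) = Pow(Add(Pow(Rational(16, 3), Rational(1, 2)), 63), 2) = Pow(Add(Mul(Rational(4, 3), Pow(3, Rational(1, 2))), 63), 2) = Pow(Add(63, Mul(Rational(4, 3), Pow(3, Rational(1, 2)))), 2)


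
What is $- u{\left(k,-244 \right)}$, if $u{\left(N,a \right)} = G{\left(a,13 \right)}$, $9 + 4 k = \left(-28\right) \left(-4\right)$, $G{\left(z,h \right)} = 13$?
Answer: $-13$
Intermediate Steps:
$k = \frac{103}{4}$ ($k = - \frac{9}{4} + \frac{\left(-28\right) \left(-4\right)}{4} = - \frac{9}{4} + \frac{1}{4} \cdot 112 = - \frac{9}{4} + 28 = \frac{103}{4} \approx 25.75$)
$u{\left(N,a \right)} = 13$
$- u{\left(k,-244 \right)} = \left(-1\right) 13 = -13$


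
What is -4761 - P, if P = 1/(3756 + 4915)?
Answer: -41282632/8671 ≈ -4761.0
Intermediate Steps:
P = 1/8671 ≈ 0.00011533
-4761 - P = -4761 - 1*1/8671 = -4761 - 1/8671 = -41282632/8671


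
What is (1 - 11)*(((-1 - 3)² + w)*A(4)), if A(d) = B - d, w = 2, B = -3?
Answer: 1260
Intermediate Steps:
A(d) = -3 - d
(1 - 11)*(((-1 - 3)² + w)*A(4)) = (1 - 11)*(((-1 - 3)² + 2)*(-3 - 1*4)) = -10*((-4)² + 2)*(-3 - 4) = -10*(16 + 2)*(-7) = -180*(-7) = -10*(-126) = 1260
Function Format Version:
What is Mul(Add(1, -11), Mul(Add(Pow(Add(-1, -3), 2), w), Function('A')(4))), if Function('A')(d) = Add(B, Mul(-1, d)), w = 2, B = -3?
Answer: 1260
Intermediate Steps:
Function('A')(d) = Add(-3, Mul(-1, d))
Mul(Add(1, -11), Mul(Add(Pow(Add(-1, -3), 2), w), Function('A')(4))) = Mul(Add(1, -11), Mul(Add(Pow(Add(-1, -3), 2), 2), Add(-3, Mul(-1, 4)))) = Mul(-10, Mul(Add(Pow(-4, 2), 2), Add(-3, -4))) = Mul(-10, Mul(Add(16, 2), -7)) = Mul(-10, Mul(18, -7)) = Mul(-10, -126) = 1260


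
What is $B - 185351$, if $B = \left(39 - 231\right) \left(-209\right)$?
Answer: $-145223$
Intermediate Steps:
$B = 40128$ ($B = \left(-192\right) \left(-209\right) = 40128$)
$B - 185351 = 40128 - 185351 = -145223$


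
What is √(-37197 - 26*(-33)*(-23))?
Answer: I*√56931 ≈ 238.6*I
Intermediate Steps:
√(-37197 - 26*(-33)*(-23)) = √(-37197 + 858*(-23)) = √(-37197 - 19734) = √(-56931) = I*√56931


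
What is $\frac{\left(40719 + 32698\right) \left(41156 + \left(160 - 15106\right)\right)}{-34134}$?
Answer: $- \frac{962129785}{17067} \approx -56374.0$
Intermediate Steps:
$\frac{\left(40719 + 32698\right) \left(41156 + \left(160 - 15106\right)\right)}{-34134} = 73417 \left(41156 - 14946\right) \left(- \frac{1}{34134}\right) = 73417 \cdot 26210 \left(- \frac{1}{34134}\right) = 1924259570 \left(- \frac{1}{34134}\right) = - \frac{962129785}{17067}$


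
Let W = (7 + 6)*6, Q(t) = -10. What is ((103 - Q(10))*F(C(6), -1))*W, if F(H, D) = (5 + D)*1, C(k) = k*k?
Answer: 35256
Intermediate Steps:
C(k) = k**2
F(H, D) = 5 + D
W = 78 (W = 13*6 = 78)
((103 - Q(10))*F(C(6), -1))*W = ((103 - 1*(-10))*(5 - 1))*78 = ((103 + 10)*4)*78 = (113*4)*78 = 452*78 = 35256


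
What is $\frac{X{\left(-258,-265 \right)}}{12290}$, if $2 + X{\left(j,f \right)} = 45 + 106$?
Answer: $\frac{149}{12290} \approx 0.012124$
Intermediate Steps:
$X{\left(j,f \right)} = 149$ ($X{\left(j,f \right)} = -2 + \left(45 + 106\right) = -2 + 151 = 149$)
$\frac{X{\left(-258,-265 \right)}}{12290} = \frac{149}{12290}$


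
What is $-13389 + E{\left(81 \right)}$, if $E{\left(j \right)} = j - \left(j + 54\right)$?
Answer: $-13443$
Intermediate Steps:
$E{\left(j \right)} = -54$ ($E{\left(j \right)} = j - \left(54 + j\right) = -54$)
$-13389 + E{\left(81 \right)} = -13389 - 54 = -13443$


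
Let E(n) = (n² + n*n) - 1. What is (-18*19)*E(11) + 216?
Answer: -82206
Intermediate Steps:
E(n) = -1 + 2*n² (E(n) = (n² + n²) - 1 = 2*n² - 1 = -1 + 2*n²)
(-18*19)*E(11) + 216 = (-18*19)*(-1 + 2*11²) + 216 = -342*(-1 + 2*121) + 216 = -342*(-1 + 242) + 216 = -342*241 + 216 = -82422 + 216 = -82206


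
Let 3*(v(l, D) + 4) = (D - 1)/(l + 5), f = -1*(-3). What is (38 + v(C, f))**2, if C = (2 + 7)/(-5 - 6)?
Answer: 5555449/4761 ≈ 1166.9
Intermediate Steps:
f = 3
C = -9/11 (C = 9/(-11) = 9*(-1/11) = -9/11 ≈ -0.81818)
v(l, D) = -4 + (-1 + D)/(3*(5 + l)) (v(l, D) = -4 + ((D - 1)/(l + 5))/3 = -4 + ((-1 + D)/(5 + l))/3 = -4 + (-1 + D)/(3*(5 + l)))
(38 + v(C, f))**2 = (38 + (-61 + 3 - 12*(-9/11))/(3*(5 - 9/11)))**2 = (38 + (-61 + 3 + 108/11)/(3*(46/11)))**2 = (38 + (1/3)*(11/46)*(-530/11))**2 = (38 - 265/69)**2 = (2357/69)**2 = 5555449/4761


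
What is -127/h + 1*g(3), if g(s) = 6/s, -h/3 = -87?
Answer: 395/261 ≈ 1.5134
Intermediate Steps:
h = 261 (h = -3*(-87) = 261)
-127/h + 1*g(3) = -127/261 + 1*(6/3) = (1/261)*(-127) + 1*(6*(⅓)) = -127/261 + 1*2 = -127/261 + 2 = 395/261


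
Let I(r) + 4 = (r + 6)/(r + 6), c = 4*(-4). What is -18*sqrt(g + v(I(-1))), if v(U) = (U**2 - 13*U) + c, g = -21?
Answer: -18*sqrt(11) ≈ -59.699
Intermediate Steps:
c = -16
I(r) = -3 (I(r) = -4 + (r + 6)/(r + 6) = -4 + (6 + r)/(6 + r) = -4 + 1 = -3)
v(U) = -16 + U**2 - 13*U (v(U) = (U**2 - 13*U) - 16 = -16 + U**2 - 13*U)
-18*sqrt(g + v(I(-1))) = -18*sqrt(-21 + (-16 + (-3)**2 - 13*(-3))) = -18*sqrt(-21 + (-16 + 9 + 39)) = -18*sqrt(-21 + 32) = -18*sqrt(11)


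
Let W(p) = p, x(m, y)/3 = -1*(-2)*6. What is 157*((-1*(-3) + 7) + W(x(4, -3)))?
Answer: 7222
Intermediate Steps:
x(m, y) = 36 (x(m, y) = 3*(-1*(-2)*6) = 3*(2*6) = 3*12 = 36)
157*((-1*(-3) + 7) + W(x(4, -3))) = 157*((-1*(-3) + 7) + 36) = 157*((3 + 7) + 36) = 157*(10 + 36) = 157*46 = 7222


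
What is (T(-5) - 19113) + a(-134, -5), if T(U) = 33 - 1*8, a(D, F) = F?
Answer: -19093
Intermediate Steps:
T(U) = 25 (T(U) = 33 - 8 = 25)
(T(-5) - 19113) + a(-134, -5) = (25 - 19113) - 5 = -19088 - 5 = -19093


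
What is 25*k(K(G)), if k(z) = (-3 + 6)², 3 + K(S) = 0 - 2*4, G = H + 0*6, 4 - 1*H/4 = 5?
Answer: 225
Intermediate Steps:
H = -4 (H = 16 - 4*5 = 16 - 20 = -4)
G = -4 (G = -4 + 0*6 = -4 + 0 = -4)
K(S) = -11 (K(S) = -3 + (0 - 2*4) = -3 + (0 - 8) = -3 - 8 = -11)
k(z) = 9 (k(z) = 3² = 9)
25*k(K(G)) = 25*9 = 225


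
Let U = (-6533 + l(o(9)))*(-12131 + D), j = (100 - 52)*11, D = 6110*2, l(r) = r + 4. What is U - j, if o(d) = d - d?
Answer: -581609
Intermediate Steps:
o(d) = 0
l(r) = 4 + r
D = 12220
j = 528 (j = 48*11 = 528)
U = -581081 (U = (-6533 + (4 + 0))*(-12131 + 12220) = (-6533 + 4)*89 = -6529*89 = -581081)
U - j = -581081 - 1*528 = -581081 - 528 = -581609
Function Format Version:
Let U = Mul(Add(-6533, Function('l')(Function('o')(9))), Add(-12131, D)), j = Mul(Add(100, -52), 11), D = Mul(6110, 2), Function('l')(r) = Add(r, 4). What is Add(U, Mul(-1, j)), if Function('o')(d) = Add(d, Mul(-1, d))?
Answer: -581609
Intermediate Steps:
Function('o')(d) = 0
Function('l')(r) = Add(4, r)
D = 12220
j = 528 (j = Mul(48, 11) = 528)
U = -581081 (U = Mul(Add(-6533, Add(4, 0)), Add(-12131, 12220)) = Mul(Add(-6533, 4), 89) = Mul(-6529, 89) = -581081)
Add(U, Mul(-1, j)) = Add(-581081, Mul(-1, 528)) = Add(-581081, -528) = -581609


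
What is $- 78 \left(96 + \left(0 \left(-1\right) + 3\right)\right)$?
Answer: $-7722$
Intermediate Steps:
$- 78 \left(96 + \left(0 \left(-1\right) + 3\right)\right) = - 78 \left(96 + \left(0 + 3\right)\right) = - 78 \left(96 + 3\right) = \left(-78\right) 99 = -7722$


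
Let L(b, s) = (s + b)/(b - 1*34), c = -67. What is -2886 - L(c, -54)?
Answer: -291607/101 ≈ -2887.2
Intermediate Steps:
L(b, s) = (b + s)/(-34 + b) (L(b, s) = (b + s)/(b - 34) = (b + s)/(-34 + b))
-2886 - L(c, -54) = -2886 - (-67 - 54)/(-34 - 67) = -2886 - (-121)/(-101) = -2886 - (-1)*(-121)/101 = -2886 - 1*121/101 = -2886 - 121/101 = -291607/101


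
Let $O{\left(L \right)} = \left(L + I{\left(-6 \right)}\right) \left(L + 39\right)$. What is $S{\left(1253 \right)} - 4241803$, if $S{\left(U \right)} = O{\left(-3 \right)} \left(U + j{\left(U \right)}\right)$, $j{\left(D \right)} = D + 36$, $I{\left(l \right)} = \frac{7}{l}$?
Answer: $-4623103$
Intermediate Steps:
$j{\left(D \right)} = 36 + D$
$O{\left(L \right)} = \left(39 + L\right) \left(- \frac{7}{6} + L\right)$ ($O{\left(L \right)} = \left(L + \frac{7}{-6}\right) \left(L + 39\right) = \left(L + 7 \left(- \frac{1}{6}\right)\right) \left(39 + L\right) = \left(L - \frac{7}{6}\right) \left(39 + L\right) = \left(- \frac{7}{6} + L\right) \left(39 + L\right) = \left(39 + L\right) \left(- \frac{7}{6} + L\right)$)
$S{\left(U \right)} = -5400 - 300 U$ ($S{\left(U \right)} = \left(- \frac{91}{2} + \left(-3\right)^{2} + \frac{227}{6} \left(-3\right)\right) \left(U + \left(36 + U\right)\right) = \left(- \frac{91}{2} + 9 - \frac{227}{2}\right) \left(36 + 2 U\right) = - 150 \left(36 + 2 U\right) = -5400 - 300 U$)
$S{\left(1253 \right)} - 4241803 = \left(-5400 - 375900\right) - 4241803 = -381300 - 4241803 = -4623103$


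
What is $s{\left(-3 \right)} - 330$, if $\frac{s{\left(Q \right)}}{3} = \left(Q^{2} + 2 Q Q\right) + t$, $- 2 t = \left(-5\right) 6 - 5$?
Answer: $- \frac{393}{2} \approx -196.5$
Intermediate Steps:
$t = \frac{35}{2}$ ($t = - \frac{\left(-5\right) 6 - 5}{2} = - \frac{-30 - 5}{2} = \left(- \frac{1}{2}\right) \left(-35\right) = \frac{35}{2} \approx 17.5$)
$s{\left(Q \right)} = \frac{105}{2} + 9 Q^{2}$ ($s{\left(Q \right)} = 3 \left(\left(Q^{2} + 2 Q Q\right) + \frac{35}{2}\right) = 3 \left(\left(Q^{2} + 2 Q^{2}\right) + \frac{35}{2}\right) = 3 \left(3 Q^{2} + \frac{35}{2}\right) = 3 \left(\frac{35}{2} + 3 Q^{2}\right) = \frac{105}{2} + 9 Q^{2}$)
$s{\left(-3 \right)} - 330 = \left(\frac{105}{2} + 9 \left(-3\right)^{2}\right) - 330 = \left(\frac{105}{2} + 9 \cdot 9\right) - 330 = \left(\frac{105}{2} + 81\right) - 330 = \frac{267}{2} - 330 = - \frac{393}{2}$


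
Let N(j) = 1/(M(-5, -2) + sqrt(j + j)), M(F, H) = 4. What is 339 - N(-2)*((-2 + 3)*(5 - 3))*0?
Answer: 339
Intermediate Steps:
N(j) = 1/(4 + sqrt(2)*sqrt(j)) (N(j) = 1/(4 + sqrt(j + j)) = 1/(4 + sqrt(2*j)) = 1/(4 + sqrt(2)*sqrt(j)))
339 - N(-2)*((-2 + 3)*(5 - 3))*0 = 339 - ((-2 + 3)*(5 - 3))/(4 + sqrt(2)*sqrt(-2))*0 = 339 - (1*2)/(4 + sqrt(2)*(I*sqrt(2)))*0 = 339 - 2/(4 + 2*I)*0 = 339 - ((4 - 2*I)/20)*2*0 = 339 - (4 - 2*I)/10*0 = 339 - 1*0 = 339 + 0 = 339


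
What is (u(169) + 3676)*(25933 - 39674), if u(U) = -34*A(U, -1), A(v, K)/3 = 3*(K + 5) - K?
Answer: -32291350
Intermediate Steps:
A(v, K) = 45 + 6*K (A(v, K) = 3*(3*(K + 5) - K) = 3*(3*(5 + K) - K) = 3*((15 + 3*K) - K) = 3*(15 + 2*K) = 45 + 6*K)
u(U) = -1326 (u(U) = -34*(45 + 6*(-1)) = -34*(45 - 6) = -34*39 = -1326)
(u(169) + 3676)*(25933 - 39674) = (-1326 + 3676)*(25933 - 39674) = 2350*(-13741) = -32291350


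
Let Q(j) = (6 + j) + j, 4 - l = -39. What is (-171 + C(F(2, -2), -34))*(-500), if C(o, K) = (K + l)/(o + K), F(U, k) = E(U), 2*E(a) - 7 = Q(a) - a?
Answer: 4540500/53 ≈ 85670.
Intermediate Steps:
l = 43 (l = 4 - 1*(-39) = 4 + 39 = 43)
Q(j) = 6 + 2*j
E(a) = 13/2 + a/2 (E(a) = 7/2 + ((6 + 2*a) - a)/2 = 7/2 + (6 + a)/2 = 7/2 + (3 + a/2) = 13/2 + a/2)
F(U, k) = 13/2 + U/2
C(o, K) = (43 + K)/(K + o) (C(o, K) = (K + 43)/(o + K) = (43 + K)/(K + o))
(-171 + C(F(2, -2), -34))*(-500) = (-171 + (43 - 34)/(-34 + (13/2 + (½)*2)))*(-500) = (-171 + 9/(-34 + (13/2 + 1)))*(-500) = (-171 + 9/(-34 + 15/2))*(-500) = (-171 + 9/(-53/2))*(-500) = (-171 - 2/53*9)*(-500) = (-171 - 18/53)*(-500) = -9081/53*(-500) = 4540500/53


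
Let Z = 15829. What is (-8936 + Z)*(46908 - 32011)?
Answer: 102685021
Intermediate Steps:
(-8936 + Z)*(46908 - 32011) = (-8936 + 15829)*(46908 - 32011) = 6893*14897 = 102685021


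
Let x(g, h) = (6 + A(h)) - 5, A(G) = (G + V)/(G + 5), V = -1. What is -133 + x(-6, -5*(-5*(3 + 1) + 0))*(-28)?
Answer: -937/5 ≈ -187.40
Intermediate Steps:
A(G) = (-1 + G)/(5 + G) (A(G) = (G - 1)/(G + 5) = (-1 + G)/(5 + G))
x(g, h) = 1 + (-1 + h)/(5 + h) (x(g, h) = (6 + (-1 + h)/(5 + h)) - 5 = 1 + (-1 + h)/(5 + h))
-133 + x(-6, -5*(-5*(3 + 1) + 0))*(-28) = -133 + (2*(2 - 5*(-5*(3 + 1) + 0))/(5 - 5*(-5*(3 + 1) + 0)))*(-28) = -133 + (2*(2 - 5*(-5*4 + 0))/(5 - 5*(-5*4 + 0)))*(-28) = -133 + (2*(2 - 5*(-20 + 0))/(5 - 5*(-20 + 0)))*(-28) = -133 + (2*(2 - 5*(-20))/(5 - 5*(-20)))*(-28) = -133 + (2*(2 + 100)/(5 + 100))*(-28) = -133 + (2*102/105)*(-28) = -133 + (2*(1/105)*102)*(-28) = -133 + (68/35)*(-28) = -133 - 272/5 = -937/5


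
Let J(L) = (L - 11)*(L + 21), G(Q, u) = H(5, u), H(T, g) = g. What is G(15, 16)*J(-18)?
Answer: -1392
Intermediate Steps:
G(Q, u) = u
J(L) = (-11 + L)*(21 + L)
G(15, 16)*J(-18) = 16*(-231 + (-18)² + 10*(-18)) = 16*(-231 + 324 - 180) = 16*(-87) = -1392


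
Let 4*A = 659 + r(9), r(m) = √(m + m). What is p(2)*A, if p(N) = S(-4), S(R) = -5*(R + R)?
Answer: 6590 + 30*√2 ≈ 6632.4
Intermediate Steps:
r(m) = √2*√m (r(m) = √(2*m) = √2*√m)
S(R) = -10*R
p(N) = 40 (p(N) = -10*(-4) = 40)
A = 659/4 + 3*√2/4 (A = (659 + √2*√9)/4 = (659 + √2*3)/4 = (659 + 3*√2)/4 = 659/4 + 3*√2/4 ≈ 165.81)
p(2)*A = 40*(659/4 + 3*√2/4) = 6590 + 30*√2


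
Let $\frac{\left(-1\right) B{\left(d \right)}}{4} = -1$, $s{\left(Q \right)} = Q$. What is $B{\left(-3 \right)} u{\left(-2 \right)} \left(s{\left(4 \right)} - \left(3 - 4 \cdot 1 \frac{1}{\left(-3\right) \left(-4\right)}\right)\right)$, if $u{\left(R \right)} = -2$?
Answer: $- \frac{32}{3} \approx -10.667$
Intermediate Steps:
$B{\left(d \right)} = 4$ ($B{\left(d \right)} = \left(-4\right) \left(-1\right) = 4$)
$B{\left(-3 \right)} u{\left(-2 \right)} \left(s{\left(4 \right)} - \left(3 - 4 \cdot 1 \frac{1}{\left(-3\right) \left(-4\right)}\right)\right) = 4 \left(-2\right) \left(4 - \left(3 - 4 \cdot 1 \frac{1}{\left(-3\right) \left(-4\right)}\right)\right) = - 8 \left(4 - \left(3 - 4 \cdot 1 \cdot \frac{1}{12}\right)\right) = - 8 \left(4 + \left(-3 + 4 \cdot \frac{1}{12}\right)\right) = - 8 \left(4 + \left(-3 + \frac{1}{3}\right)\right) = - 8 \left(4 - \frac{8}{3}\right) = \left(-8\right) \frac{4}{3} = - \frac{32}{3}$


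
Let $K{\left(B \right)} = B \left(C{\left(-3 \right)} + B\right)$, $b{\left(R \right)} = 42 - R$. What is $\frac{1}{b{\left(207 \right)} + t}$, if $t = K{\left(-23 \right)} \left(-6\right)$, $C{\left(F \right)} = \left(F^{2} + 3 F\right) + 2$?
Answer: $- \frac{1}{3063} \approx -0.00032648$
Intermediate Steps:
$C{\left(F \right)} = 2 + F^{2} + 3 F$
$K{\left(B \right)} = B \left(2 + B\right)$ ($K{\left(B \right)} = B \left(\left(2 + \left(-3\right)^{2} + 3 \left(-3\right)\right) + B\right) = B \left(\left(2 + 9 - 9\right) + B\right) = B \left(2 + B\right)$)
$t = -2898$ ($t = - 23 \left(2 - 23\right) \left(-6\right) = \left(-23\right) \left(-21\right) \left(-6\right) = 483 \left(-6\right) = -2898$)
$\frac{1}{b{\left(207 \right)} + t} = \frac{1}{\left(42 - 207\right) - 2898} = \frac{1}{-165 - 2898} = \frac{1}{-3063} = - \frac{1}{3063}$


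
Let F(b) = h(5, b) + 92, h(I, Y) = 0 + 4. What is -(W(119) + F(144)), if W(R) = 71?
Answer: -167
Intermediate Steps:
h(I, Y) = 4
F(b) = 96 (F(b) = 4 + 92 = 96)
-(W(119) + F(144)) = -(71 + 96) = -1*167 = -167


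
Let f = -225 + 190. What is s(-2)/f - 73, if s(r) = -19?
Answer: -2536/35 ≈ -72.457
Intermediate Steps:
f = -35
s(-2)/f - 73 = -19/(-35) - 73 = -1/35*(-19) - 73 = 19/35 - 73 = -2536/35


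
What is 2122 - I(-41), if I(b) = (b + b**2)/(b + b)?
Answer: 2142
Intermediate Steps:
I(b) = (b + b**2)/(2*b) (I(b) = (b + b**2)/((2*b)) = (b + b**2)*(1/(2*b)) = (b + b**2)/(2*b))
2122 - I(-41) = 2122 - (1/2 + (1/2)*(-41)) = 2122 - (1/2 - 41/2) = 2122 - 1*(-20) = 2122 + 20 = 2142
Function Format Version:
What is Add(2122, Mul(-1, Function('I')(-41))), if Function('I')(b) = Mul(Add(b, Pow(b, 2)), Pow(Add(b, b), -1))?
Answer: 2142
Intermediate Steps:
Function('I')(b) = Mul(Rational(1, 2), Pow(b, -1), Add(b, Pow(b, 2))) (Function('I')(b) = Mul(Add(b, Pow(b, 2)), Pow(Mul(2, b), -1)) = Mul(Add(b, Pow(b, 2)), Mul(Rational(1, 2), Pow(b, -1))) = Mul(Rational(1, 2), Pow(b, -1), Add(b, Pow(b, 2))))
Add(2122, Mul(-1, Function('I')(-41))) = Add(2122, Mul(-1, Add(Rational(1, 2), Mul(Rational(1, 2), -41)))) = Add(2122, Mul(-1, Add(Rational(1, 2), Rational(-41, 2)))) = Add(2122, Mul(-1, -20)) = Add(2122, 20) = 2142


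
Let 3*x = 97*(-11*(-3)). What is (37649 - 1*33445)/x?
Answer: 4204/1067 ≈ 3.9400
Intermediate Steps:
x = 1067 (x = (97*(-11*(-3)))/3 = (97*33)/3 = (⅓)*3201 = 1067)
(37649 - 1*33445)/x = (37649 - 1*33445)/1067 = (37649 - 33445)*(1/1067) = 4204*(1/1067) = 4204/1067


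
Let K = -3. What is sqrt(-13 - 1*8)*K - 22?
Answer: -22 - 3*I*sqrt(21) ≈ -22.0 - 13.748*I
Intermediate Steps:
sqrt(-13 - 1*8)*K - 22 = sqrt(-13 - 1*8)*(-3) - 22 = sqrt(-13 - 8)*(-3) - 22 = sqrt(-21)*(-3) - 22 = (I*sqrt(21))*(-3) - 22 = -3*I*sqrt(21) - 22 = -22 - 3*I*sqrt(21)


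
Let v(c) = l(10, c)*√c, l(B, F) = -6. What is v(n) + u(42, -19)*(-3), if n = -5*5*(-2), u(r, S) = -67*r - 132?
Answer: 8838 - 30*√2 ≈ 8795.6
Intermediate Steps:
u(r, S) = -132 - 67*r
n = 50 (n = -25*(-2) = 50)
v(c) = -6*√c
v(n) + u(42, -19)*(-3) = -30*√2 + (-132 - 67*42)*(-3) = -30*√2 + (-132 - 2814)*(-3) = -30*√2 - 2946*(-3) = -30*√2 + 8838 = 8838 - 30*√2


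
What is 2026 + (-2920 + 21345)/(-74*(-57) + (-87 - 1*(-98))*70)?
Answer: 10124113/4988 ≈ 2029.7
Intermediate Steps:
2026 + (-2920 + 21345)/(-74*(-57) + (-87 - 1*(-98))*70) = 2026 + 18425/(4218 + (-87 + 98)*70) = 2026 + 18425/(4218 + 11*70) = 2026 + 18425/(4218 + 770) = 2026 + 18425/4988 = 10124113/4988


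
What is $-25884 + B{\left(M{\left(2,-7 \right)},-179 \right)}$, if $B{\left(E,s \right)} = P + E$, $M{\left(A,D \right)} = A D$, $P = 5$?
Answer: $-25893$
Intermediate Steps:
$B{\left(E,s \right)} = 5 + E$
$-25884 + B{\left(M{\left(2,-7 \right)},-179 \right)} = -25884 + \left(5 + 2 \left(-7\right)\right) = -25884 + \left(5 - 14\right) = -25884 - 9 = -25893$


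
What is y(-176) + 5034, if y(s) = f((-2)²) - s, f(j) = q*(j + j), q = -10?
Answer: 5130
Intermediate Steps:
f(j) = -20*j (f(j) = -10*(j + j) = -20*j)
y(s) = -80 - s (y(s) = -20*(-2)² - s = -20*4 - s = -80 - s)
y(-176) + 5034 = (-80 - 1*(-176)) + 5034 = (-80 + 176) + 5034 = 96 + 5034 = 5130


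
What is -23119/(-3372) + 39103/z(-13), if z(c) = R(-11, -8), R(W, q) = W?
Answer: -131601007/37092 ≈ -3548.0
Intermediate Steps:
z(c) = -11
-23119/(-3372) + 39103/z(-13) = -23119/(-3372) + 39103/(-11) = -23119*(-1/3372) + 39103*(-1/11) = 23119/3372 - 39103/11 = -131601007/37092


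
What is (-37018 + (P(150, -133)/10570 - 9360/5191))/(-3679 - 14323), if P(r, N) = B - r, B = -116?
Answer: 145088296119/70553528410 ≈ 2.0564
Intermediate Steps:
P(r, N) = -116 - r
(-37018 + (P(150, -133)/10570 - 9360/5191))/(-3679 - 14323) = (-37018 + ((-116 - 1*150)/10570 - 9360/5191))/(-3679 - 14323) = (-37018 + ((-116 - 150)*(1/10570) - 9360*1/5191))/(-18002) = (-37018 + (-266*1/10570 - 9360/5191))*(-1/18002) = (-37018 + (-19/755 - 9360/5191))*(-1/18002) = (-37018 - 7165429/3919205)*(-1/18002) = -145088296119/3919205*(-1/18002) = 145088296119/70553528410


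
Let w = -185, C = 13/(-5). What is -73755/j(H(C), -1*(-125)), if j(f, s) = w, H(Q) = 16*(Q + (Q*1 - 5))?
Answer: 14751/37 ≈ 398.68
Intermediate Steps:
C = -13/5 (C = 13*(-⅕) = -13/5 ≈ -2.6000)
H(Q) = -80 + 32*Q (H(Q) = 16*(Q + (Q - 5)) = 16*(Q + (-5 + Q)) = 16*(-5 + 2*Q) = -80 + 32*Q)
j(f, s) = -185
-73755/j(H(C), -1*(-125)) = -73755/(-185) = -73755*(-1/185) = 14751/37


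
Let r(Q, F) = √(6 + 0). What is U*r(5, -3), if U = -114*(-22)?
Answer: 2508*√6 ≈ 6143.3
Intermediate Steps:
r(Q, F) = √6
U = 2508
U*r(5, -3) = 2508*√6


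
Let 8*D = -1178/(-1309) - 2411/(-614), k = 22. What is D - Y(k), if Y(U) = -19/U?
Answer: 9432307/6429808 ≈ 1.4670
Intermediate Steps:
D = 3879291/6429808 (D = (-1178/(-1309) - 2411/(-614))/8 = (-1178*(-1/1309) - 2411*(-1/614))/8 = (1178/1309 + 2411/614)/8 = (⅛)*(3879291/803726) = 3879291/6429808 ≈ 0.60333)
D - Y(k) = 3879291/6429808 - (-19)/22 = 3879291/6429808 - 1*(-19/22) = 3879291/6429808 + 19/22 = 9432307/6429808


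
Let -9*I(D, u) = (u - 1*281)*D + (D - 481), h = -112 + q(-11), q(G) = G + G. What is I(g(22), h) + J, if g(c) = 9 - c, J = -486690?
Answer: -4385111/9 ≈ -4.8723e+5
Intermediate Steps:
q(G) = 2*G
h = -134 (h = -112 + 2*(-11) = -112 - 22 = -134)
I(D, u) = 481/9 - D/9 - D*(-281 + u)/9 (I(D, u) = -((u - 1*281)*D + (D - 481))/9 = -((u - 281)*D + (-481 + D))/9 = -((-281 + u)*D + (-481 + D))/9 = -(D*(-281 + u) + (-481 + D))/9 = -(-481 + D + D*(-281 + u))/9 = 481/9 - D/9 - D*(-281 + u)/9)
I(g(22), h) + J = (481/9 + 280*(9 - 1*22)/9 - 1/9*(9 - 1*22)*(-134)) - 486690 = (481/9 + 280*(9 - 22)/9 - 1/9*(9 - 22)*(-134)) - 486690 = (481/9 + (280/9)*(-13) - 1/9*(-13)*(-134)) - 486690 = (481/9 - 3640/9 - 1742/9) - 486690 = -4901/9 - 486690 = -4385111/9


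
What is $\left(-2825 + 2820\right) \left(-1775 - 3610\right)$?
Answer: $26925$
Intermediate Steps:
$\left(-2825 + 2820\right) \left(-1775 - 3610\right) = \left(-5\right) \left(-5385\right) = 26925$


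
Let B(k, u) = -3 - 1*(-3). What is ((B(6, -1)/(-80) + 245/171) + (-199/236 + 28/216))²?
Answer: 7580662489/14657460624 ≈ 0.51719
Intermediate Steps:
B(k, u) = 0 (B(k, u) = -3 + 3 = 0)
((B(6, -1)/(-80) + 245/171) + (-199/236 + 28/216))² = ((0/(-80) + 245/171) + (-199/236 + 28/216))² = ((0*(-1/80) + 245*(1/171)) + (-199*1/236 + 28*(1/216)))² = ((0 + 245/171) + (-199/236 + 7/54))² = (245/171 - 4547/6372)² = (87067/121068)² = 7580662489/14657460624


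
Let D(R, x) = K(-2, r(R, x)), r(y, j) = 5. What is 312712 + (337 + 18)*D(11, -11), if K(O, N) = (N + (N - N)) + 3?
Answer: 315552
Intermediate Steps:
K(O, N) = 3 + N (K(O, N) = (N + 0) + 3 = N + 3 = 3 + N)
D(R, x) = 8 (D(R, x) = 3 + 5 = 8)
312712 + (337 + 18)*D(11, -11) = 312712 + (337 + 18)*8 = 312712 + 355*8 = 312712 + 2840 = 315552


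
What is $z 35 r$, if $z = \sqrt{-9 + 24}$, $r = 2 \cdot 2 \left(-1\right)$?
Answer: $- 140 \sqrt{15} \approx -542.22$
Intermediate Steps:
$r = -4$ ($r = 4 \left(-1\right) = -4$)
$z = \sqrt{15} \approx 3.873$
$z 35 r = \sqrt{15} \cdot 35 \left(-4\right) = 35 \sqrt{15} \left(-4\right) = - 140 \sqrt{15}$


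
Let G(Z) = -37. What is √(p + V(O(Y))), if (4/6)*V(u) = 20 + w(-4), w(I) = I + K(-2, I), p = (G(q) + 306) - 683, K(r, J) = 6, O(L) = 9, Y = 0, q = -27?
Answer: I*√381 ≈ 19.519*I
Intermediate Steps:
p = -414 (p = (-37 + 306) - 683 = 269 - 683 = -414)
w(I) = 6 + I (w(I) = I + 6 = 6 + I)
V(u) = 33 (V(u) = 3*(20 + (6 - 4))/2 = 3*(20 + 2)/2 = (3/2)*22 = 33)
√(p + V(O(Y))) = √(-414 + 33) = √(-381) = I*√381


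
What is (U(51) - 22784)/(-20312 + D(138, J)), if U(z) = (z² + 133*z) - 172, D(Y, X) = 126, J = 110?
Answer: 6786/10093 ≈ 0.67235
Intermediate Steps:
U(z) = -172 + z² + 133*z
(U(51) - 22784)/(-20312 + D(138, J)) = ((-172 + 51² + 133*51) - 22784)/(-20312 + 126) = ((-172 + 2601 + 6783) - 22784)/(-20186) = (9212 - 22784)*(-1/20186) = -13572*(-1/20186) = 6786/10093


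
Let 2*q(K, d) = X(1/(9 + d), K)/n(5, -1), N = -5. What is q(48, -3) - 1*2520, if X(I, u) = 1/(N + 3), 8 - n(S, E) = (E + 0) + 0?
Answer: -90721/36 ≈ -2520.0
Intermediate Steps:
n(S, E) = 8 - E (n(S, E) = 8 - ((E + 0) + 0) = 8 - (E + 0) = 8 - E)
X(I, u) = -1/2 (X(I, u) = 1/(-5 + 3) = 1/(-2) = -1/2)
q(K, d) = -1/36 (q(K, d) = (-1/(2*(8 - 1*(-1))))/2 = (-1/(2*(8 + 1)))/2 = (-1/2/9)/2 = (-1/2*1/9)/2 = (1/2)*(-1/18) = -1/36)
q(48, -3) - 1*2520 = -1/36 - 1*2520 = -1/36 - 2520 = -90721/36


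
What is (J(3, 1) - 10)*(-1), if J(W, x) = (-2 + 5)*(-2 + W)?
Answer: 7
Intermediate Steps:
J(W, x) = -6 + 3*W (J(W, x) = 3*(-2 + W) = -6 + 3*W)
(J(3, 1) - 10)*(-1) = ((-6 + 3*3) - 10)*(-1) = ((-6 + 9) - 10)*(-1) = (3 - 10)*(-1) = -7*(-1) = 7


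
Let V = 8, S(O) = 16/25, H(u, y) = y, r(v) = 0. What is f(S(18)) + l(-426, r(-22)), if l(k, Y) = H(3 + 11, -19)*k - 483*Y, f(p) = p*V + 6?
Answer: 202628/25 ≈ 8105.1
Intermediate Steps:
S(O) = 16/25 (S(O) = 16*(1/25) = 16/25)
f(p) = 6 + 8*p (f(p) = p*8 + 6 = 8*p + 6 = 6 + 8*p)
l(k, Y) = -483*Y - 19*k (l(k, Y) = -19*k - 483*Y = -483*Y - 19*k)
f(S(18)) + l(-426, r(-22)) = (6 + 8*(16/25)) + (-483*0 - 19*(-426)) = (6 + 128/25) + (0 + 8094) = 278/25 + 8094 = 202628/25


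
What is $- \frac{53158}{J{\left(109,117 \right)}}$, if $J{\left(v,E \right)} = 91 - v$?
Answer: $\frac{26579}{9} \approx 2953.2$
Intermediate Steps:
$- \frac{53158}{J{\left(109,117 \right)}} = - \frac{53158}{91 - 109} = - \frac{53158}{-18} = \left(-53158\right) \left(- \frac{1}{18}\right) = \frac{26579}{9}$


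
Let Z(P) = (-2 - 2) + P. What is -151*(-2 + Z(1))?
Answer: 755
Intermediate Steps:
Z(P) = -4 + P
-151*(-2 + Z(1)) = -151*(-2 + (-4 + 1)) = -151*(-2 - 3) = -151*(-5) = 755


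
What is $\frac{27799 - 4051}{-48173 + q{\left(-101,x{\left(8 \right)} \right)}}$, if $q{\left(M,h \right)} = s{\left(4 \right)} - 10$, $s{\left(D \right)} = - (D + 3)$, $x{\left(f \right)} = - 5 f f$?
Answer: $- \frac{11874}{24095} \approx -0.4928$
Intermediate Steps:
$x{\left(f \right)} = - 5 f^{2}$
$s{\left(D \right)} = -3 - D$ ($s{\left(D \right)} = - (3 + D) = -3 - D$)
$q{\left(M,h \right)} = -17$ ($q{\left(M,h \right)} = \left(-3 - 4\right) - 10 = -7 - 10 = -17$)
$\frac{27799 - 4051}{-48173 + q{\left(-101,x{\left(8 \right)} \right)}} = \frac{27799 - 4051}{-48173 - 17} = \frac{23748}{-48190} = 23748 \left(- \frac{1}{48190}\right) = - \frac{11874}{24095}$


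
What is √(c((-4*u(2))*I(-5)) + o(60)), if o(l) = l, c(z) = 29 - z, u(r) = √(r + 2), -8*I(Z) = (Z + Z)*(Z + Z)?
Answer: I*√11 ≈ 3.3166*I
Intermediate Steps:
I(Z) = -Z²/2 (I(Z) = -(Z + Z)*(Z + Z)/8 = -2*Z*2*Z/8 = -Z²/2)
u(r) = √(2 + r)
√(c((-4*u(2))*I(-5)) + o(60)) = √((29 - (-4*√(2 + 2))*(-½*(-5)²)) + 60) = √((29 - (-4*√4)*(-½*25)) + 60) = √((29 - (-4*2)*(-25)/2) + 60) = √((29 - (-8)*(-25)/2) + 60) = √((29 - 1*100) + 60) = √((29 - 100) + 60) = √(-71 + 60) = √(-11) = I*√11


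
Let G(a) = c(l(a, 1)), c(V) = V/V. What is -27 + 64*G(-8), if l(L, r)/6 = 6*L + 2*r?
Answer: 37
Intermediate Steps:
l(L, r) = 12*r + 36*L (l(L, r) = 6*(6*L + 2*r) = 6*(2*r + 6*L) = 12*r + 36*L)
c(V) = 1
G(a) = 1
-27 + 64*G(-8) = -27 + 64*1 = -27 + 64 = 37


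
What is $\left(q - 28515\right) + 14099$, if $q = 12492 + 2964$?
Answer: $1040$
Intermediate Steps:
$q = 15456$
$\left(q - 28515\right) + 14099 = \left(15456 - 28515\right) + 14099 = -13059 + 14099 = 1040$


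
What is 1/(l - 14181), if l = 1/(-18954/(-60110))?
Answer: -9477/134363282 ≈ -7.0533e-5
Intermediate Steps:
l = 30055/9477 (l = 1/(-18954*(-1/60110)) = 1/(9477/30055) = 30055/9477 ≈ 3.1714)
1/(l - 14181) = 1/(30055/9477 - 14181) = 1/(-134363282/9477) = -9477/134363282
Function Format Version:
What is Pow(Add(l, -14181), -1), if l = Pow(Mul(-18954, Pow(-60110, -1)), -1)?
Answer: Rational(-9477, 134363282) ≈ -7.0533e-5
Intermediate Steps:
l = Rational(30055, 9477) (l = Pow(Mul(-18954, Rational(-1, 60110)), -1) = Pow(Rational(9477, 30055), -1) = Rational(30055, 9477) ≈ 3.1714)
Pow(Add(l, -14181), -1) = Pow(Add(Rational(30055, 9477), -14181), -1) = Pow(Rational(-134363282, 9477), -1) = Rational(-9477, 134363282)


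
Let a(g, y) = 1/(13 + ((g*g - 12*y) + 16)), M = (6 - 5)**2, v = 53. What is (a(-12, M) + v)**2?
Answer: 72829156/25921 ≈ 2809.7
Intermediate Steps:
M = 1 (M = 1**2 = 1)
a(g, y) = 1/(29 + g**2 - 12*y) (a(g, y) = 1/(13 + ((g**2 - 12*y) + 16)) = 1/(13 + (16 + g**2 - 12*y)) = 1/(29 + g**2 - 12*y))
(a(-12, M) + v)**2 = (1/(29 + (-12)**2 - 12*1) + 53)**2 = (1/(29 + 144 - 12) + 53)**2 = (1/161 + 53)**2 = (8534/161)**2 = 72829156/25921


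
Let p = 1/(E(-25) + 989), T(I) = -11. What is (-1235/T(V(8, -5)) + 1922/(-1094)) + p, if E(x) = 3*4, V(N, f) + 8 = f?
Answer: 60513181/547547 ≈ 110.52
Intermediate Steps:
V(N, f) = -8 + f
E(x) = 12
p = 1/1001 (p = 1/(12 + 989) = 1/1001 ≈ 0.00099900)
(-1235/T(V(8, -5)) + 1922/(-1094)) + p = (-1235/(-11) + 1922/(-1094)) + 1/1001 = (-1235*(-1/11) + 1922*(-1/1094)) + 1/1001 = (1235/11 - 961/547) + 1/1001 = 664974/6017 + 1/1001 = 60513181/547547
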